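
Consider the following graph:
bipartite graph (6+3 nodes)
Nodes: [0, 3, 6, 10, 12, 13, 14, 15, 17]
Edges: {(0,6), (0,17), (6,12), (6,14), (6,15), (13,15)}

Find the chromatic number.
Clique number ω(G) = 2 (lower bound: χ ≥ ω).
The graph is bipartite (no odd cycle), so 2 colors suffice: χ(G) = 2.
A valid 2-coloring: color 1: [3, 6, 10, 13, 17]; color 2: [0, 12, 14, 15].

χ(G) = 2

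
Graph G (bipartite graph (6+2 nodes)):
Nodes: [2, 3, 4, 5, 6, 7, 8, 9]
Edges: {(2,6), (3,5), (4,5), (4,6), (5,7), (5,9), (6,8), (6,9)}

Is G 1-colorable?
No, G is not 1-colorable

Edge (6,8) forces its endpoints to differ, so 1 color is not enough.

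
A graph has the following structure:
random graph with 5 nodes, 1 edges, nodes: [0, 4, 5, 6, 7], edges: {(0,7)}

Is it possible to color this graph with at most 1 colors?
No, G is not 1-colorable

Edge (0,7) forces its endpoints to differ, so 1 color is not enough.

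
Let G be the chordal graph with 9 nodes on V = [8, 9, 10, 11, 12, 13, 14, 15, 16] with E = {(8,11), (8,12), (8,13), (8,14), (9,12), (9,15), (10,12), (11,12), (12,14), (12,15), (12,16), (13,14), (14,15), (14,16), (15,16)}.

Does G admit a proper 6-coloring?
Yes, G is 6-colorable

A valid 6-coloring: color 1: [12, 13]; color 2: [9, 10, 11, 14]; color 3: [8, 15]; color 4: [16].
(χ(G) = 4 ≤ 6.)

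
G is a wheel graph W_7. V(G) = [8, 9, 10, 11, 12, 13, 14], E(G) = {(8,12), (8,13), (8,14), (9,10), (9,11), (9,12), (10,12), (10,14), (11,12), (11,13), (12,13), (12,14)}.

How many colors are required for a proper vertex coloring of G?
χ(G) = 3

Clique number ω(G) = 3 (lower bound: χ ≥ ω).
The clique on [8, 12, 13] has size 3, forcing χ ≥ 3, and the coloring below uses 3 colors, so χ(G) = 3.
A valid 3-coloring: color 1: [12]; color 2: [8, 10, 11]; color 3: [9, 13, 14].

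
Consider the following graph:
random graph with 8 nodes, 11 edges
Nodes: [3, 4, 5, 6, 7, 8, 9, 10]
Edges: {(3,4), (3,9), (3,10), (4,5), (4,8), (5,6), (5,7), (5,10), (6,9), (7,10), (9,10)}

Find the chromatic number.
Clique number ω(G) = 3 (lower bound: χ ≥ ω).
The clique on [3, 9, 10] has size 3, forcing χ ≥ 3, and the coloring below uses 3 colors, so χ(G) = 3.
A valid 3-coloring: color 1: [4, 6, 10]; color 2: [5, 8, 9]; color 3: [3, 7].

χ(G) = 3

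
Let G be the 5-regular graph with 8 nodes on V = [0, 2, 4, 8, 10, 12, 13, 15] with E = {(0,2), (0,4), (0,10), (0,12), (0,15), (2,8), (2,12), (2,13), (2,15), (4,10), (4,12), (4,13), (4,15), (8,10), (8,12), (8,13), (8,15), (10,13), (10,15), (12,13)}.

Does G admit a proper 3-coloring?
No, G is not 3-colorable

The clique on vertices [0, 4, 10, 15] has size 4 > 3, so it alone needs 4 colors.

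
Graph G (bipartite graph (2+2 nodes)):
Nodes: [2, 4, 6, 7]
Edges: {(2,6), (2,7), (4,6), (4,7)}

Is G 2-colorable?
Yes, G is 2-colorable

A valid 2-coloring: color 1: [2, 4]; color 2: [6, 7].
(χ(G) = 2 ≤ 2.)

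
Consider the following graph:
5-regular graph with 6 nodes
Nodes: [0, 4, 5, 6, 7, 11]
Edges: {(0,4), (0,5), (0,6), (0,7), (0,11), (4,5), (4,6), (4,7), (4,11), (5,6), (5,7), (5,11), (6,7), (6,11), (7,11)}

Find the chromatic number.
Clique number ω(G) = 6 (lower bound: χ ≥ ω).
The clique on [0, 4, 5, 6, 7, 11] has size 6, forcing χ ≥ 6, and the coloring below uses 6 colors, so χ(G) = 6.
A valid 6-coloring: color 1: [7]; color 2: [4]; color 3: [11]; color 4: [6]; color 5: [5]; color 6: [0].

χ(G) = 6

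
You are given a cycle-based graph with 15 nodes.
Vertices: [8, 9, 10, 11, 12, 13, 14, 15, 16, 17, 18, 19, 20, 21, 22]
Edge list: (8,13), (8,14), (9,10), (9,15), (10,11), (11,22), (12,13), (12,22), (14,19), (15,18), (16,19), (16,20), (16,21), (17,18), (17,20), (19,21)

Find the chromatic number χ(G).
Clique number ω(G) = 3 (lower bound: χ ≥ ω).
The clique on [16, 19, 21] has size 3, forcing χ ≥ 3, and the coloring below uses 3 colors, so χ(G) = 3.
A valid 3-coloring: color 1: [10, 13, 14, 15, 16, 17, 22]; color 2: [8, 9, 11, 12, 18, 19, 20]; color 3: [21].

χ(G) = 3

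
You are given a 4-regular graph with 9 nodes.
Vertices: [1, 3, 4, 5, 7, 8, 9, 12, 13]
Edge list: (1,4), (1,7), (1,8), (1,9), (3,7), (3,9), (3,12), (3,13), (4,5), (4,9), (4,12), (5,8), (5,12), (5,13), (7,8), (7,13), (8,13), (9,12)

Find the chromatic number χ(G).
Clique number ω(G) = 3 (lower bound: χ ≥ ω).
The clique on [1, 7, 8] has size 3, forcing χ ≥ 3, and the coloring below uses 3 colors, so χ(G) = 3.
A valid 3-coloring: color 1: [5, 7, 9]; color 2: [3, 4, 8]; color 3: [1, 12, 13].

χ(G) = 3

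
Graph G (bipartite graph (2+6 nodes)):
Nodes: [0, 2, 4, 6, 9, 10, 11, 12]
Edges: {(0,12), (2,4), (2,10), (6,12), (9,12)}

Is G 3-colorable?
Yes, G is 3-colorable

A valid 3-coloring: color 1: [2, 11, 12]; color 2: [0, 4, 6, 9, 10].
(χ(G) = 2 ≤ 3.)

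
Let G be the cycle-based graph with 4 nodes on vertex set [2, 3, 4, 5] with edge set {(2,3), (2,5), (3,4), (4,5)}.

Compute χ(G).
Clique number ω(G) = 2 (lower bound: χ ≥ ω).
The graph is bipartite (no odd cycle), so 2 colors suffice: χ(G) = 2.
A valid 2-coloring: color 1: [2, 4]; color 2: [3, 5].

χ(G) = 2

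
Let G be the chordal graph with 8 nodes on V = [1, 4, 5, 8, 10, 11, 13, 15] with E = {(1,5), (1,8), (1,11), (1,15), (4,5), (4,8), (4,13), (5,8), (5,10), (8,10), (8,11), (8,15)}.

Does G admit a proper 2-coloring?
The clique on vertices [1, 8, 11] has size 3 > 2, so it alone needs 3 colors.

No, G is not 2-colorable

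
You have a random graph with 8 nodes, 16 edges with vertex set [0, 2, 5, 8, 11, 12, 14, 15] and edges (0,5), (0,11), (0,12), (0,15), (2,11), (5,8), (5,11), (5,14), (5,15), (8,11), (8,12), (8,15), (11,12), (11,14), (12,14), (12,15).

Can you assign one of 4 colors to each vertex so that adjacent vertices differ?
A valid 4-coloring: color 1: [11, 15]; color 2: [2, 5, 12]; color 3: [0, 8, 14].
(χ(G) = 3 ≤ 4.)

Yes, G is 4-colorable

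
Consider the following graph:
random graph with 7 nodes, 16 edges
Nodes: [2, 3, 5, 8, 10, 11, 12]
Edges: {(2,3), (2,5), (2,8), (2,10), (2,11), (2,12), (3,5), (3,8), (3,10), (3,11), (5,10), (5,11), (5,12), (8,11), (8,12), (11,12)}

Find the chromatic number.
χ(G) = 4

Clique number ω(G) = 4 (lower bound: χ ≥ ω).
The clique on [2, 3, 5, 10] has size 4, forcing χ ≥ 4, and the coloring below uses 4 colors, so χ(G) = 4.
A valid 4-coloring: color 1: [2]; color 2: [10, 11]; color 3: [5, 8]; color 4: [3, 12].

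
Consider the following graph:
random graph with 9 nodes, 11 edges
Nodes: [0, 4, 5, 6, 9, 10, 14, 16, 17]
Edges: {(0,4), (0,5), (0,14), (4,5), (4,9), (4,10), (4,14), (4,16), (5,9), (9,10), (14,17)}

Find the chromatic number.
Clique number ω(G) = 3 (lower bound: χ ≥ ω).
The clique on [0, 4, 5] has size 3, forcing χ ≥ 3, and the coloring below uses 3 colors, so χ(G) = 3.
A valid 3-coloring: color 1: [4, 6, 17]; color 2: [0, 9, 16]; color 3: [5, 10, 14].

χ(G) = 3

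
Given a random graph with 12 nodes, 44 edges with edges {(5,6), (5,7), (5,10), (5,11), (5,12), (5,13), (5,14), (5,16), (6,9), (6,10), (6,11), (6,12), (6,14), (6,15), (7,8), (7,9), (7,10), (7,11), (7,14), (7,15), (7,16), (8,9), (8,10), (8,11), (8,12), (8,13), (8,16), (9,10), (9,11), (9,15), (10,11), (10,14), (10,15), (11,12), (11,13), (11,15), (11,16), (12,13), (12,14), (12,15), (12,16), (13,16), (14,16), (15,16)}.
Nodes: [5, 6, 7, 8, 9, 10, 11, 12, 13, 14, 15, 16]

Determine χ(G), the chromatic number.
χ(G) = 5

Clique number ω(G) = 5 (lower bound: χ ≥ ω).
The clique on [8, 11, 12, 13, 16] has size 5, forcing χ ≥ 5, and the coloring below uses 5 colors, so χ(G) = 5.
A valid 5-coloring: color 1: [11, 14]; color 2: [5, 8, 15]; color 3: [10, 12]; color 4: [9, 16]; color 5: [6, 7, 13].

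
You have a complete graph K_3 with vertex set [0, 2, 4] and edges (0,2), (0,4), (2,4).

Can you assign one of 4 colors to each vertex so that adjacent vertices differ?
Yes, G is 4-colorable

A valid 4-coloring: color 1: [2]; color 2: [4]; color 3: [0].
(χ(G) = 3 ≤ 4.)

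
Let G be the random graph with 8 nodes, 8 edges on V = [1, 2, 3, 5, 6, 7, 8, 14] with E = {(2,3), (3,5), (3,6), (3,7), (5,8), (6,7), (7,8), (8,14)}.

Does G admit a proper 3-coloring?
A valid 3-coloring: color 1: [1, 3, 8]; color 2: [2, 5, 7, 14]; color 3: [6].
(χ(G) = 3 ≤ 3.)

Yes, G is 3-colorable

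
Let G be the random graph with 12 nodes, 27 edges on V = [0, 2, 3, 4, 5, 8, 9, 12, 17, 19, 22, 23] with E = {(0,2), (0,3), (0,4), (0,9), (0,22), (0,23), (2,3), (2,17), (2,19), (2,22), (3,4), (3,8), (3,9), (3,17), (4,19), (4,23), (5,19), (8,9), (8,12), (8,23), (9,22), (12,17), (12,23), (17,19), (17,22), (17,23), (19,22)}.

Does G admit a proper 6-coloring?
Yes, G is 6-colorable

A valid 6-coloring: color 1: [0, 5, 8, 17]; color 2: [3, 19, 23]; color 3: [2, 4, 9, 12]; color 4: [22].
(χ(G) = 4 ≤ 6.)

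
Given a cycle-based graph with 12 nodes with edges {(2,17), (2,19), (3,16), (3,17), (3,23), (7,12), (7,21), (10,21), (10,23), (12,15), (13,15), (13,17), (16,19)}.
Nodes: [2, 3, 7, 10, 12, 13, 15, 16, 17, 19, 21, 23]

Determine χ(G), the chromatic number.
Clique number ω(G) = 2 (lower bound: χ ≥ ω).
Odd cycle [2, 19, 16, 3, 17] needs 3 colors (χ ≥ 3).
The coloring below uses 3 colors, so χ(G) = 3.
A valid 3-coloring: color 1: [15, 17, 19, 21, 23]; color 2: [2, 3, 7, 10, 13]; color 3: [12, 16].

χ(G) = 3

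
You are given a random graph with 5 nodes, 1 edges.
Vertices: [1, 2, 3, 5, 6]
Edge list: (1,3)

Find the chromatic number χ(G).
χ(G) = 2

Clique number ω(G) = 2 (lower bound: χ ≥ ω).
The graph is bipartite (no odd cycle), so 2 colors suffice: χ(G) = 2.
A valid 2-coloring: color 1: [2, 3, 5, 6]; color 2: [1].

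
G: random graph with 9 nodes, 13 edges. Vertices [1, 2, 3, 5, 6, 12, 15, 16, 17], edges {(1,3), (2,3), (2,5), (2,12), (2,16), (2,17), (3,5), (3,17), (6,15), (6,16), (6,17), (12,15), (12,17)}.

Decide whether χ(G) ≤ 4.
A valid 4-coloring: color 1: [1, 2, 6]; color 2: [5, 15, 16, 17]; color 3: [3, 12].
(χ(G) = 3 ≤ 4.)

Yes, G is 4-colorable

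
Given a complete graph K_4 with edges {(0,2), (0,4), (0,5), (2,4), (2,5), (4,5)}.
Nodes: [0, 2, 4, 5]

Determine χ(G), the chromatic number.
Clique number ω(G) = 4 (lower bound: χ ≥ ω).
The clique on [0, 2, 4, 5] has size 4, forcing χ ≥ 4, and the coloring below uses 4 colors, so χ(G) = 4.
A valid 4-coloring: color 1: [4]; color 2: [5]; color 3: [2]; color 4: [0].

χ(G) = 4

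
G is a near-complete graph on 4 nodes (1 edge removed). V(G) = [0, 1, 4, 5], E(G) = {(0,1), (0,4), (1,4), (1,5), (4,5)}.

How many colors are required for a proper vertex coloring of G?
Clique number ω(G) = 3 (lower bound: χ ≥ ω).
The clique on [0, 1, 4] has size 3, forcing χ ≥ 3, and the coloring below uses 3 colors, so χ(G) = 3.
A valid 3-coloring: color 1: [1]; color 2: [4]; color 3: [0, 5].

χ(G) = 3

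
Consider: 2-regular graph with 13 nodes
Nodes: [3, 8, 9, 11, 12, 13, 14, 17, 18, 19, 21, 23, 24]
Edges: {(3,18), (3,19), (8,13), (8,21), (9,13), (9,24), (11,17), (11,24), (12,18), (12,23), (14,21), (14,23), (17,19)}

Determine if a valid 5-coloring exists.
A valid 5-coloring: color 1: [13, 18, 19, 21, 23, 24]; color 2: [3, 8, 9, 11, 12, 14]; color 3: [17].
(χ(G) = 3 ≤ 5.)

Yes, G is 5-colorable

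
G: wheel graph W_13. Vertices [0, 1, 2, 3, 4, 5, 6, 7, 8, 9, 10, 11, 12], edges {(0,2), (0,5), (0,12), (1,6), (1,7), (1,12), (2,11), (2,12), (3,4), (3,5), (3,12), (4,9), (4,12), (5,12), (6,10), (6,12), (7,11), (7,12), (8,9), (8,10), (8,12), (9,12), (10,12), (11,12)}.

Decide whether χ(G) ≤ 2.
No, G is not 2-colorable

The clique on vertices [0, 2, 12] has size 3 > 2, so it alone needs 3 colors.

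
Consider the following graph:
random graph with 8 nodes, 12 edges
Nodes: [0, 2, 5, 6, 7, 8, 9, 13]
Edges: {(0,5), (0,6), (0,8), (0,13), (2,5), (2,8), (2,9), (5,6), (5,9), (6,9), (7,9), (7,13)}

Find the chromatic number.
χ(G) = 3

Clique number ω(G) = 3 (lower bound: χ ≥ ω).
The clique on [0, 5, 6] has size 3, forcing χ ≥ 3, and the coloring below uses 3 colors, so χ(G) = 3.
A valid 3-coloring: color 1: [5, 8, 13]; color 2: [0, 9]; color 3: [2, 6, 7].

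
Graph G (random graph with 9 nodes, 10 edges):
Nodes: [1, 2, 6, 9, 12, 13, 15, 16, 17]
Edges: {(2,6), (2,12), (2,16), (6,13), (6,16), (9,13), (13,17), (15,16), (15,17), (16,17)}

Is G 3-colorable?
Yes, G is 3-colorable

A valid 3-coloring: color 1: [1, 12, 13, 16]; color 2: [2, 9, 17]; color 3: [6, 15].
(χ(G) = 3 ≤ 3.)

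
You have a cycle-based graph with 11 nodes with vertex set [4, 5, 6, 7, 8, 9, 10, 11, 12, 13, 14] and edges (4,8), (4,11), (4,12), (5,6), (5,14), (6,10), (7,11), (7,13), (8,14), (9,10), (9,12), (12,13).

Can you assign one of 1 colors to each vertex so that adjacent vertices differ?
No, G is not 1-colorable

Edge (4,8) forces its endpoints to differ, so 1 color is not enough.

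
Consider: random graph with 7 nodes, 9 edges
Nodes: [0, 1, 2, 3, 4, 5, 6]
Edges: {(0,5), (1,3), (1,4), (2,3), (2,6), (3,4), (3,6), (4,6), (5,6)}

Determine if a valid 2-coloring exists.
The clique on vertices [2, 3, 6] has size 3 > 2, so it alone needs 3 colors.

No, G is not 2-colorable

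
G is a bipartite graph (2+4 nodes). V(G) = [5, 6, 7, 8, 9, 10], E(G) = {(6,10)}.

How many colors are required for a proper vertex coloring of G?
Clique number ω(G) = 2 (lower bound: χ ≥ ω).
The graph is bipartite (no odd cycle), so 2 colors suffice: χ(G) = 2.
A valid 2-coloring: color 1: [5, 7, 8, 9, 10]; color 2: [6].

χ(G) = 2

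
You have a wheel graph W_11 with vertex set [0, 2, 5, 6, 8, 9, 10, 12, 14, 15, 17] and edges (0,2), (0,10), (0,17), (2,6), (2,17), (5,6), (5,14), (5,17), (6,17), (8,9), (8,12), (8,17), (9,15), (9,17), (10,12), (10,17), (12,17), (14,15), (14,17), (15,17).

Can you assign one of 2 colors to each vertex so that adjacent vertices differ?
The clique on vertices [0, 10, 17] has size 3 > 2, so it alone needs 3 colors.

No, G is not 2-colorable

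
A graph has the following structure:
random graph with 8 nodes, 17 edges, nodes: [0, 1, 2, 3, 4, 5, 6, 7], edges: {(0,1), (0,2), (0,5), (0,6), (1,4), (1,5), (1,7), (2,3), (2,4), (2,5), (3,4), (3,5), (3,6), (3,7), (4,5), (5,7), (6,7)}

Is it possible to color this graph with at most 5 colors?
A valid 5-coloring: color 1: [5, 6]; color 2: [0, 3]; color 3: [1, 2]; color 4: [4, 7].
(χ(G) = 4 ≤ 5.)

Yes, G is 5-colorable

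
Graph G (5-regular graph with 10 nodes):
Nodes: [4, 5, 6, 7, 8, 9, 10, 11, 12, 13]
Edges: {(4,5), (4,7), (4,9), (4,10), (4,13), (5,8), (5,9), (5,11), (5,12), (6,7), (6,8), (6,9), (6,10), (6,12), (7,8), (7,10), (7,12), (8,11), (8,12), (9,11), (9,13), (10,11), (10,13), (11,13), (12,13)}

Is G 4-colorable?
A valid 4-coloring: color 1: [9, 10, 12]; color 2: [4, 8]; color 3: [6, 11]; color 4: [5, 7, 13].
(χ(G) = 4 ≤ 4.)

Yes, G is 4-colorable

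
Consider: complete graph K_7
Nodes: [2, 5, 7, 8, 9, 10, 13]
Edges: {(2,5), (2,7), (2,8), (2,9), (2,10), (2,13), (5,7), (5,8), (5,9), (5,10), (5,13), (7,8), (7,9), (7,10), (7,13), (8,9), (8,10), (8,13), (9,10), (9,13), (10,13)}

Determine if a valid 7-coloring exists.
A valid 7-coloring: color 1: [2]; color 2: [7]; color 3: [9]; color 4: [5]; color 5: [10]; color 6: [13]; color 7: [8].
(χ(G) = 7 ≤ 7.)

Yes, G is 7-colorable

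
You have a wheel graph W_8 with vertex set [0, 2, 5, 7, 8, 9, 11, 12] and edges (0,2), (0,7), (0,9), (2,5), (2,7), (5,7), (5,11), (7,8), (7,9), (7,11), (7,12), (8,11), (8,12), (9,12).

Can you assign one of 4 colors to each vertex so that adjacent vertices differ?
Yes, G is 4-colorable

A valid 4-coloring: color 1: [7]; color 2: [2, 9, 11]; color 3: [0, 5, 12]; color 4: [8].
(χ(G) = 4 ≤ 4.)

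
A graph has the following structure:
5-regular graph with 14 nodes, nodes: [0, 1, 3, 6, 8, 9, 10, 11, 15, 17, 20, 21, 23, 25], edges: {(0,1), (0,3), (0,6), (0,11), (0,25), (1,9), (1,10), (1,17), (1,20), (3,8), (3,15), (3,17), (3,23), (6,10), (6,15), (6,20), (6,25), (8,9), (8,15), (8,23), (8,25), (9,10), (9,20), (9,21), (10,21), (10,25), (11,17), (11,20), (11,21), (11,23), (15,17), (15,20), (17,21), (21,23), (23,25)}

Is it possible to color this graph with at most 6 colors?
A valid 6-coloring: color 1: [0, 10, 17, 20, 23]; color 2: [1, 6, 8, 21]; color 3: [3, 9, 11, 25]; color 4: [15].
(χ(G) = 4 ≤ 6.)

Yes, G is 6-colorable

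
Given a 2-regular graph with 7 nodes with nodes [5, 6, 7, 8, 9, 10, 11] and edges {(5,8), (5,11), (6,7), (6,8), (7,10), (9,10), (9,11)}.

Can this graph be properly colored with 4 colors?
A valid 4-coloring: color 1: [8, 10, 11]; color 2: [5, 7, 9]; color 3: [6].
(χ(G) = 3 ≤ 4.)

Yes, G is 4-colorable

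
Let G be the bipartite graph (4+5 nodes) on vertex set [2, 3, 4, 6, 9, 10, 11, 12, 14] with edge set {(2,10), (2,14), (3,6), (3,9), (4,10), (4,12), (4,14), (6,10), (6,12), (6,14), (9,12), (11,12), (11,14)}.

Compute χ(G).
χ(G) = 2

Clique number ω(G) = 2 (lower bound: χ ≥ ω).
The graph is bipartite (no odd cycle), so 2 colors suffice: χ(G) = 2.
A valid 2-coloring: color 1: [3, 10, 12, 14]; color 2: [2, 4, 6, 9, 11].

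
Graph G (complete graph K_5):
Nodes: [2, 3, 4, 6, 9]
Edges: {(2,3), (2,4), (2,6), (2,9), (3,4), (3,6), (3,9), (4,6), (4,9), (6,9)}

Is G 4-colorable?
The clique on vertices [2, 3, 4, 6, 9] has size 5 > 4, so it alone needs 5 colors.

No, G is not 4-colorable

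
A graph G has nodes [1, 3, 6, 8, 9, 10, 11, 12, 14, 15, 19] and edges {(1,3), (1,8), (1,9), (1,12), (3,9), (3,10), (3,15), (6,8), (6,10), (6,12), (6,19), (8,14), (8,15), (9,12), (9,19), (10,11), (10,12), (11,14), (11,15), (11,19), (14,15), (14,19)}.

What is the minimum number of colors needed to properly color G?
χ(G) = 3

Clique number ω(G) = 3 (lower bound: χ ≥ ω).
The clique on [1, 3, 9] has size 3, forcing χ ≥ 3, and the coloring below uses 3 colors, so χ(G) = 3.
A valid 3-coloring: color 1: [1, 10, 15, 19]; color 2: [3, 8, 11, 12]; color 3: [6, 9, 14].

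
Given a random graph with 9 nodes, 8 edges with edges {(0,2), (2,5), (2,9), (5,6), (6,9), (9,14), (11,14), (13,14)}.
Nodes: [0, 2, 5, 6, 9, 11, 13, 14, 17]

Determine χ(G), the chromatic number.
Clique number ω(G) = 2 (lower bound: χ ≥ ω).
The graph is bipartite (no odd cycle), so 2 colors suffice: χ(G) = 2.
A valid 2-coloring: color 1: [0, 5, 9, 11, 13, 17]; color 2: [2, 6, 14].

χ(G) = 2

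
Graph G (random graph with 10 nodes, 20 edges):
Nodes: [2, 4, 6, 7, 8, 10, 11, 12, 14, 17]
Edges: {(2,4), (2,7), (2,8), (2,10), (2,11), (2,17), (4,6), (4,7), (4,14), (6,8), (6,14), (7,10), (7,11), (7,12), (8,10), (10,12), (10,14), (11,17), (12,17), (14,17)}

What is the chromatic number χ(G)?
Clique number ω(G) = 3 (lower bound: χ ≥ ω).
Suppose a proper 3-coloring c exists. The clique [2, 4, 7] takes 3 distinct colors; by symmetry let c(2) = 1, c(4) = 2, c(7) = 3.
- Vertex 10: neighbors [2, 7] already have colors [1, 3] ⇒ c(10) = 2.
- Vertex 8: neighbors [2, 10] already have colors [1, 2] ⇒ c(8) = 3.
- Vertex 6: neighbors [4, 8] already have colors [2, 3] ⇒ c(6) = 1.
- Vertex 11: neighbors [2, 7] already have colors [1, 3] ⇒ c(11) = 2.
- Vertex 17: neighbors [2, 11] already have colors [1, 2] ⇒ c(17) = 3.
- Vertex 14: neighbors [6, 4, 17] already have colors [1, 2, 3] — all 3 colors blocked. Contradiction.
The forced assignments end in a contradiction, so G has no proper 3-coloring (χ ≥ 4).
The coloring below uses 4 colors, so χ(G) = 4.
A valid 4-coloring: color 1: [2, 12, 14]; color 2: [4, 10, 11]; color 3: [6, 7, 17]; color 4: [8].

χ(G) = 4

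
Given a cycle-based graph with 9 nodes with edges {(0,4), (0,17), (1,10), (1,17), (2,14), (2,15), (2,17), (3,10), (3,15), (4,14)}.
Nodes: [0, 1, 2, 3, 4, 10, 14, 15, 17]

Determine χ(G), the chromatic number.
Clique number ω(G) = 2 (lower bound: χ ≥ ω).
Odd cycle [4, 0, 17, 2, 14] needs 3 colors (χ ≥ 3).
The coloring below uses 3 colors, so χ(G) = 3.
A valid 3-coloring: color 1: [0, 1, 2, 3]; color 2: [4, 10, 15, 17]; color 3: [14].

χ(G) = 3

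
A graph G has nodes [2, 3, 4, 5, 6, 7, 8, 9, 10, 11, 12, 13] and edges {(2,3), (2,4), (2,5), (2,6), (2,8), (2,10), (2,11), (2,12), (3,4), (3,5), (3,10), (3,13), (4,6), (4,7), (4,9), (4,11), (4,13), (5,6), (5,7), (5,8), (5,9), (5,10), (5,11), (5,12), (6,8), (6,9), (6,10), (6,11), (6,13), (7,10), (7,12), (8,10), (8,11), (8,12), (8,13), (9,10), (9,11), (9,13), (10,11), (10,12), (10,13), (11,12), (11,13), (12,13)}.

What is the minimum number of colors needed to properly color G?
Clique number ω(G) = 6 (lower bound: χ ≥ ω).
The clique on [2, 5, 8, 10, 11, 12] has size 6, forcing χ ≥ 6, and the coloring below uses 6 colors, so χ(G) = 6.
A valid 6-coloring: color 1: [4, 10]; color 2: [5, 13]; color 3: [3, 7, 11]; color 4: [2, 9]; color 5: [6, 12]; color 6: [8].

χ(G) = 6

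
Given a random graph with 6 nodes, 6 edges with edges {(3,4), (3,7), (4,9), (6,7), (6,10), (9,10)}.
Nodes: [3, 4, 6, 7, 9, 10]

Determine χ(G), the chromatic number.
Clique number ω(G) = 2 (lower bound: χ ≥ ω).
The graph is bipartite (no odd cycle), so 2 colors suffice: χ(G) = 2.
A valid 2-coloring: color 1: [4, 7, 10]; color 2: [3, 6, 9].

χ(G) = 2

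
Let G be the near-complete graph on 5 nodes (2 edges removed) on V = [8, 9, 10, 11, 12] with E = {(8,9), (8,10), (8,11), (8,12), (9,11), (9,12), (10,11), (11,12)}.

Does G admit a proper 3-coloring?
The clique on vertices [8, 9, 11, 12] has size 4 > 3, so it alone needs 4 colors.

No, G is not 3-colorable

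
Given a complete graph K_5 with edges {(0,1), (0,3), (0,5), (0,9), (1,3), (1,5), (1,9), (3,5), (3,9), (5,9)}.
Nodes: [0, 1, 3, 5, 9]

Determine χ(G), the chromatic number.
Clique number ω(G) = 5 (lower bound: χ ≥ ω).
The clique on [0, 1, 3, 5, 9] has size 5, forcing χ ≥ 5, and the coloring below uses 5 colors, so χ(G) = 5.
A valid 5-coloring: color 1: [5]; color 2: [9]; color 3: [1]; color 4: [3]; color 5: [0].

χ(G) = 5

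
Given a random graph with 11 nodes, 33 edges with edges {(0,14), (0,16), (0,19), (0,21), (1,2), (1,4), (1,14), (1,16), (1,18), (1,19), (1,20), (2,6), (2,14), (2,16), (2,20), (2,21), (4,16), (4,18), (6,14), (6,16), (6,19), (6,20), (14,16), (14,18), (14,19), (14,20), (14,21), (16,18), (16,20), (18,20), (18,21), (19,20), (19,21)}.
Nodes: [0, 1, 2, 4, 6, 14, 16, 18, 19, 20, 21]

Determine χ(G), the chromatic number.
χ(G) = 5

Clique number ω(G) = 5 (lower bound: χ ≥ ω).
The clique on [1, 2, 14, 16, 20] has size 5, forcing χ ≥ 5, and the coloring below uses 5 colors, so χ(G) = 5.
A valid 5-coloring: color 1: [4, 14]; color 2: [16, 19]; color 3: [20, 21]; color 4: [0, 1, 6]; color 5: [2, 18].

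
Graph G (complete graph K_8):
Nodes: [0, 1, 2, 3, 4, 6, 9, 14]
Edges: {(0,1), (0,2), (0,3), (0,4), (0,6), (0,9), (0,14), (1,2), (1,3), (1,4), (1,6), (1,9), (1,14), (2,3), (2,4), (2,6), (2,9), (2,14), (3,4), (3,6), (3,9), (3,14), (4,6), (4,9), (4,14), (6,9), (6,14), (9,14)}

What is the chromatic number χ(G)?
χ(G) = 8

Clique number ω(G) = 8 (lower bound: χ ≥ ω).
The clique on [0, 1, 2, 3, 4, 6, 9, 14] has size 8, forcing χ ≥ 8, and the coloring below uses 8 colors, so χ(G) = 8.
A valid 8-coloring: color 1: [0]; color 2: [1]; color 3: [3]; color 4: [14]; color 5: [6]; color 6: [9]; color 7: [4]; color 8: [2].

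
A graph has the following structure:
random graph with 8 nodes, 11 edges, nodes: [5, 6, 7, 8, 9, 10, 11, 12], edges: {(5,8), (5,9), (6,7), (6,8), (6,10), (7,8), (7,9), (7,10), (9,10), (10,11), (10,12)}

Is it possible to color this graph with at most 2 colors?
The clique on vertices [6, 7, 8] has size 3 > 2, so it alone needs 3 colors.

No, G is not 2-colorable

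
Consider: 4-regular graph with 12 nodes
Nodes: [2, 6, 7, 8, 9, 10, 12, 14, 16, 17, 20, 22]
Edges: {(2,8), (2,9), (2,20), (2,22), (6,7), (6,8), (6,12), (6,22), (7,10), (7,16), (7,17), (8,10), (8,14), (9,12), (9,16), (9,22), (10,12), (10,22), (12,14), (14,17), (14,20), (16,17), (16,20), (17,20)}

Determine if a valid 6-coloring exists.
Yes, G is 6-colorable

A valid 6-coloring: color 1: [2, 6, 10, 14, 16]; color 2: [8, 12, 17, 22]; color 3: [7, 9, 20].
(χ(G) = 3 ≤ 6.)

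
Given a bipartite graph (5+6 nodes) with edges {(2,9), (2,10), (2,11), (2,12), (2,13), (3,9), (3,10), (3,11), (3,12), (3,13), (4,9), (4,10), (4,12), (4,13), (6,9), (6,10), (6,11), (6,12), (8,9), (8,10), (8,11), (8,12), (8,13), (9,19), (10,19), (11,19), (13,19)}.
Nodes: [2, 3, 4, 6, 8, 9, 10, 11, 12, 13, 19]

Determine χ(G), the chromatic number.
χ(G) = 2

Clique number ω(G) = 2 (lower bound: χ ≥ ω).
The graph is bipartite (no odd cycle), so 2 colors suffice: χ(G) = 2.
A valid 2-coloring: color 1: [9, 10, 11, 12, 13]; color 2: [2, 3, 4, 6, 8, 19].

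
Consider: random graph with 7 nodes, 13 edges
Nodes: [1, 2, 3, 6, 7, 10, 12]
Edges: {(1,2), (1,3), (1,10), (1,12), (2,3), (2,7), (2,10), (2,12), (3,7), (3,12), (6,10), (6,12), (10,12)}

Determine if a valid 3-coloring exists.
The clique on vertices [1, 2, 10, 12] has size 4 > 3, so it alone needs 4 colors.

No, G is not 3-colorable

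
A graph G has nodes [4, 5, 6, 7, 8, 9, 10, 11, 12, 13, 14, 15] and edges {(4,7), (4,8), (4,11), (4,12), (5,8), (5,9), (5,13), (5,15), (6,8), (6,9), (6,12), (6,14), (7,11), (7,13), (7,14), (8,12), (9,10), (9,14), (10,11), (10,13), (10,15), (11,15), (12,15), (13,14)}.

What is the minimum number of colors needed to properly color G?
Clique number ω(G) = 3 (lower bound: χ ≥ ω).
Suppose a proper 3-coloring c exists. The clique [4, 7, 11] takes 3 distinct colors; by symmetry let c(4) = 1, c(7) = 2, c(11) = 3.
- Vertex 8: neighbors [4] already have colors [1]; try each remaining color.
- Case c(8) = 2:
  - Vertex 12: neighbors [4, 8] already have colors [1, 2] ⇒ c(12) = 3.
  - Vertex 6: neighbors [8, 12] already have colors [2, 3] ⇒ c(6) = 1.
  - Vertex 14: neighbors [6, 7] already have colors [1, 2] ⇒ c(14) = 3.
  - Vertex 9: neighbors [6, 14] already have colors [1, 3] ⇒ c(9) = 2.
  - Vertex 10: neighbors [9, 11] already have colors [2, 3] ⇒ c(10) = 1.
  - Vertex 13: neighbors [10, 7, 14] already have colors [1, 2, 3] — all 3 colors blocked. Contradiction.
- Case c(8) = 3:
  - Vertex 12: neighbors [4, 8] already have colors [1, 3] ⇒ c(12) = 2.
  - Vertex 6: neighbors [12, 8] already have colors [2, 3] ⇒ c(6) = 1.
  - Vertex 14: neighbors [6, 7] already have colors [1, 2] ⇒ c(14) = 3.
  - Vertex 9: neighbors [6, 14] already have colors [1, 3] ⇒ c(9) = 2.
  - Vertex 5: neighbors [9, 8] already have colors [2, 3] ⇒ c(5) = 1.
  - Vertex 13: neighbors [5, 7, 14] already have colors [1, 2, 3] — all 3 colors blocked. Contradiction.
Every case ends in a contradiction, so G has no proper 3-coloring (χ ≥ 4).
The coloring below uses 4 colors, so χ(G) = 4.
A valid 4-coloring: color 1: [5, 6, 11]; color 2: [4, 9, 13, 15]; color 3: [7, 8, 10]; color 4: [12, 14].

χ(G) = 4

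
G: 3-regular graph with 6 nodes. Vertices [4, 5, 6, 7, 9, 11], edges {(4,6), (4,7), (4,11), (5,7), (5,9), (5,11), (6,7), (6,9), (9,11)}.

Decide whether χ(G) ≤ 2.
The clique on vertices [5, 9, 11] has size 3 > 2, so it alone needs 3 colors.

No, G is not 2-colorable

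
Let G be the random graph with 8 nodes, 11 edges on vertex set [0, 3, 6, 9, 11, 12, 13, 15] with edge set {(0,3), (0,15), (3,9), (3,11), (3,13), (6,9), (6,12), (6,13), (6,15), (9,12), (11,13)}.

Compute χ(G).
Clique number ω(G) = 3 (lower bound: χ ≥ ω).
The clique on [3, 11, 13] has size 3, forcing χ ≥ 3, and the coloring below uses 3 colors, so χ(G) = 3.
A valid 3-coloring: color 1: [3, 6]; color 2: [0, 9, 13]; color 3: [11, 12, 15].

χ(G) = 3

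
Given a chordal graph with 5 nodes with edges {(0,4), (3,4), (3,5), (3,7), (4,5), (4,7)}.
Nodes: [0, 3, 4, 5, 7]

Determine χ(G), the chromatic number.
Clique number ω(G) = 3 (lower bound: χ ≥ ω).
The clique on [3, 4, 5] has size 3, forcing χ ≥ 3, and the coloring below uses 3 colors, so χ(G) = 3.
A valid 3-coloring: color 1: [4]; color 2: [0, 3]; color 3: [5, 7].

χ(G) = 3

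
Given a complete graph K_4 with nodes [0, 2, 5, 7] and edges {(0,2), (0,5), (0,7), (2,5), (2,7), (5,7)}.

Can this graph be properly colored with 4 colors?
Yes, G is 4-colorable

A valid 4-coloring: color 1: [2]; color 2: [7]; color 3: [0]; color 4: [5].
(χ(G) = 4 ≤ 4.)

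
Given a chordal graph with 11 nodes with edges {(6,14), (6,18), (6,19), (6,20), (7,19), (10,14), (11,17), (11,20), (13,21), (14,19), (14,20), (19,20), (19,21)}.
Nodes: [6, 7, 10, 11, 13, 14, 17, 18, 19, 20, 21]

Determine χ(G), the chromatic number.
χ(G) = 4

Clique number ω(G) = 4 (lower bound: χ ≥ ω).
The clique on [6, 14, 19, 20] has size 4, forcing χ ≥ 4, and the coloring below uses 4 colors, so χ(G) = 4.
A valid 4-coloring: color 1: [10, 11, 13, 18, 19]; color 2: [6, 7, 17, 21]; color 3: [14]; color 4: [20].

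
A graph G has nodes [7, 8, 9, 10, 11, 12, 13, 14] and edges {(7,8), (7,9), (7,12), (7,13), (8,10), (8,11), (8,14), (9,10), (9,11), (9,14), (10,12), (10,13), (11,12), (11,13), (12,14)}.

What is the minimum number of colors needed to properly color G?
χ(G) = 2

Clique number ω(G) = 2 (lower bound: χ ≥ ω).
The graph is bipartite (no odd cycle), so 2 colors suffice: χ(G) = 2.
A valid 2-coloring: color 1: [8, 9, 12, 13]; color 2: [7, 10, 11, 14].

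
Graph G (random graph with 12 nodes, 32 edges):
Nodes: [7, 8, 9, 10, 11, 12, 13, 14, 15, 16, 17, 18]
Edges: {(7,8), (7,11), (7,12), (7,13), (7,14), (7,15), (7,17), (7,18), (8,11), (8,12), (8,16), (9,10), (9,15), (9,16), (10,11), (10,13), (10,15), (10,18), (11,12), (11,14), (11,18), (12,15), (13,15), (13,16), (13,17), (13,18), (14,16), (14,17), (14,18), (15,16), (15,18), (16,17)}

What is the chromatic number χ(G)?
Clique number ω(G) = 4 (lower bound: χ ≥ ω).
The clique on [10, 13, 15, 18] has size 4, forcing χ ≥ 4, and the coloring below uses 4 colors, so χ(G) = 4.
A valid 4-coloring: color 1: [7, 10, 16]; color 2: [11, 15, 17]; color 3: [8, 9, 18]; color 4: [12, 13, 14].

χ(G) = 4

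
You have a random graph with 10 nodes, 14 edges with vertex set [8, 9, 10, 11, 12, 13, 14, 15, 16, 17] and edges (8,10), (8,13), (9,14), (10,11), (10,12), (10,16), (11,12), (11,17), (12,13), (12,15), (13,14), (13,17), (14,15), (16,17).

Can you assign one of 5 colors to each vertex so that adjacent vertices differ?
A valid 5-coloring: color 1: [9, 10, 13, 15]; color 2: [8, 12, 14, 17]; color 3: [11, 16].
(χ(G) = 3 ≤ 5.)

Yes, G is 5-colorable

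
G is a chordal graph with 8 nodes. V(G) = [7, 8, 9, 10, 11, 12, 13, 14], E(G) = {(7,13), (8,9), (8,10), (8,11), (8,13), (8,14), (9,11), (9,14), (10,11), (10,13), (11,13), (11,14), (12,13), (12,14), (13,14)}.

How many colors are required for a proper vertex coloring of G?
Clique number ω(G) = 4 (lower bound: χ ≥ ω).
The clique on [8, 9, 11, 14] has size 4, forcing χ ≥ 4, and the coloring below uses 4 colors, so χ(G) = 4.
A valid 4-coloring: color 1: [9, 13]; color 2: [7, 11, 12]; color 3: [8]; color 4: [10, 14].

χ(G) = 4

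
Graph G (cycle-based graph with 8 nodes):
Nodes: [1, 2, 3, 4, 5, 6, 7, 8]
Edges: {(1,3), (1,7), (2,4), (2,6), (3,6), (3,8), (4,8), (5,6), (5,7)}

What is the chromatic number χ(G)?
Clique number ω(G) = 2 (lower bound: χ ≥ ω).
Odd cycle [4, 2, 6, 3, 8] needs 3 colors (χ ≥ 3).
The coloring below uses 3 colors, so χ(G) = 3.
A valid 3-coloring: color 1: [2, 3, 7]; color 2: [1, 4, 6]; color 3: [5, 8].

χ(G) = 3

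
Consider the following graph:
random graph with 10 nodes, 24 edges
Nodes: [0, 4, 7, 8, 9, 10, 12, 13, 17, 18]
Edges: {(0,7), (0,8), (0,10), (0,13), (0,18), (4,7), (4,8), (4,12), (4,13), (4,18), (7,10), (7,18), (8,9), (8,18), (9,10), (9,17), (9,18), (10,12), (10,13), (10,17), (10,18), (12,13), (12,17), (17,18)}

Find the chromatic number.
Clique number ω(G) = 4 (lower bound: χ ≥ ω).
The clique on [0, 7, 10, 18] has size 4, forcing χ ≥ 4, and the coloring below uses 4 colors, so χ(G) = 4.
A valid 4-coloring: color 1: [13, 18]; color 2: [4, 10]; color 3: [0, 9, 12]; color 4: [7, 8, 17].

χ(G) = 4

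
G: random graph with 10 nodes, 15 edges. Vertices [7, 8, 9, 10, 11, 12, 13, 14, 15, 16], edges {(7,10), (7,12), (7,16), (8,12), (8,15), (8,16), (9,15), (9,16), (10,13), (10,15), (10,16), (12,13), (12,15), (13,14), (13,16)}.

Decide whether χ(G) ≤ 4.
Yes, G is 4-colorable

A valid 4-coloring: color 1: [11, 14, 15, 16]; color 2: [9, 10, 12]; color 3: [7, 8, 13].
(χ(G) = 3 ≤ 4.)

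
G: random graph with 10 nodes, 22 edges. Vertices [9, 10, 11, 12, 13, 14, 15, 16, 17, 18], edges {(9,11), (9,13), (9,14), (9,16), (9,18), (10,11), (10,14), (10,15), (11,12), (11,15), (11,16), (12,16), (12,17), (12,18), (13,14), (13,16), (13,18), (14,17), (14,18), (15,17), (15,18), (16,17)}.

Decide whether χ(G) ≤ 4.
Yes, G is 4-colorable

A valid 4-coloring: color 1: [10, 16, 18]; color 2: [9, 17]; color 3: [11, 14]; color 4: [12, 13, 15].
(χ(G) = 4 ≤ 4.)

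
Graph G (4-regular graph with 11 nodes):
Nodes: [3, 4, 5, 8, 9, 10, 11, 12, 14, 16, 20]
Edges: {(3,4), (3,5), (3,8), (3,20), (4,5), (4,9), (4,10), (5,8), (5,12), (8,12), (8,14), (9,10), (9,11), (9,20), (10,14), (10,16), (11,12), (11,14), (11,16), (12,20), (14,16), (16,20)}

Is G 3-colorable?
A valid 3-coloring: color 1: [5, 10, 11, 20]; color 2: [3, 9, 12, 14]; color 3: [4, 8, 16].
(χ(G) = 3 ≤ 3.)

Yes, G is 3-colorable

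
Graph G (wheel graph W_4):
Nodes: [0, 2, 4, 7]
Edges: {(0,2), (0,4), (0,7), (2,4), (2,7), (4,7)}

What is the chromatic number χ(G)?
Clique number ω(G) = 4 (lower bound: χ ≥ ω).
The clique on [0, 2, 4, 7] has size 4, forcing χ ≥ 4, and the coloring below uses 4 colors, so χ(G) = 4.
A valid 4-coloring: color 1: [4]; color 2: [0]; color 3: [7]; color 4: [2].

χ(G) = 4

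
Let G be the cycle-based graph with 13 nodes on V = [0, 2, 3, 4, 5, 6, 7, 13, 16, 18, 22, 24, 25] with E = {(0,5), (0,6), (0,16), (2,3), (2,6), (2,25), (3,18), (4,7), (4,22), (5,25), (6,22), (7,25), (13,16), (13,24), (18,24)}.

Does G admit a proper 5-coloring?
Yes, G is 5-colorable

A valid 5-coloring: color 1: [0, 2, 7, 13, 18, 22]; color 2: [3, 4, 6, 16, 24, 25]; color 3: [5].
(χ(G) = 3 ≤ 5.)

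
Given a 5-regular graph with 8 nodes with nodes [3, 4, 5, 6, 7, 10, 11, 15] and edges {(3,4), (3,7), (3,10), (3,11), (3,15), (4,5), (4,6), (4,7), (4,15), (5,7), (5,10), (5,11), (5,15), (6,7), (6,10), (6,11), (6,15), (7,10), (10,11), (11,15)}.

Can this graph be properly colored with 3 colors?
No, G is not 3-colorable

Odd cycle [4, 7, 10, 11, 15] needs 3 colors (χ ≥ 3).
Vertex 3 is adjacent to every vertex of [4, 7, 10, 11, 15], which already need 3 colors among themselves, so 3 needs a new color (χ ≥ 4).
Hence χ(G) ≥ 4 > 3, so no proper 3-coloring exists.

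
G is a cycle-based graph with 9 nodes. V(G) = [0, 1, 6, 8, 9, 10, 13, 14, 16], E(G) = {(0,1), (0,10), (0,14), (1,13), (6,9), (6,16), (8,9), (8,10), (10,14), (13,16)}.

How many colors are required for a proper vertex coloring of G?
Clique number ω(G) = 3 (lower bound: χ ≥ ω).
The clique on [0, 10, 14] has size 3, forcing χ ≥ 3, and the coloring below uses 3 colors, so χ(G) = 3.
A valid 3-coloring: color 1: [1, 9, 10, 16]; color 2: [0, 6, 8, 13]; color 3: [14].

χ(G) = 3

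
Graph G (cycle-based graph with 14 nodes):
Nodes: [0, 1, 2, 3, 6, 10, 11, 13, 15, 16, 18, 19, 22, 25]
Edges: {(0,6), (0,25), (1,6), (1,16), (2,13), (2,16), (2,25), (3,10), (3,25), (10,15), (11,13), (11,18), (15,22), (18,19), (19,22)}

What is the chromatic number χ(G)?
χ(G) = 2

Clique number ω(G) = 2 (lower bound: χ ≥ ω).
The graph is bipartite (no odd cycle), so 2 colors suffice: χ(G) = 2.
A valid 2-coloring: color 1: [6, 10, 13, 16, 18, 22, 25]; color 2: [0, 1, 2, 3, 11, 15, 19].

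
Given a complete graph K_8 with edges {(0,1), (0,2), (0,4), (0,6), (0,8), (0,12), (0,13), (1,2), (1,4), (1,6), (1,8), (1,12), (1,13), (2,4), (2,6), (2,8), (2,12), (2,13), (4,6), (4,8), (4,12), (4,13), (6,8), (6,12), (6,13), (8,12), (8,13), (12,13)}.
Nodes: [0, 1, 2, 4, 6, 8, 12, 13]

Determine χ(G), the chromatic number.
Clique number ω(G) = 8 (lower bound: χ ≥ ω).
The clique on [0, 1, 2, 4, 6, 8, 12, 13] has size 8, forcing χ ≥ 8, and the coloring below uses 8 colors, so χ(G) = 8.
A valid 8-coloring: color 1: [4]; color 2: [12]; color 3: [0]; color 4: [13]; color 5: [6]; color 6: [2]; color 7: [8]; color 8: [1].

χ(G) = 8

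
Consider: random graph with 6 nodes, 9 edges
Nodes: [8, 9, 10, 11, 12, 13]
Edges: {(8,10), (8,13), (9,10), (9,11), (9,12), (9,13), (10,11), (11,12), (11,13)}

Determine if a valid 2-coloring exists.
No, G is not 2-colorable

The clique on vertices [9, 10, 11] has size 3 > 2, so it alone needs 3 colors.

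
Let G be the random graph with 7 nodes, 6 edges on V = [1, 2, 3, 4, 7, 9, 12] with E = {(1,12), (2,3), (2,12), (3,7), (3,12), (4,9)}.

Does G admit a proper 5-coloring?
A valid 5-coloring: color 1: [7, 9, 12]; color 2: [1, 3, 4]; color 3: [2].
(χ(G) = 3 ≤ 5.)

Yes, G is 5-colorable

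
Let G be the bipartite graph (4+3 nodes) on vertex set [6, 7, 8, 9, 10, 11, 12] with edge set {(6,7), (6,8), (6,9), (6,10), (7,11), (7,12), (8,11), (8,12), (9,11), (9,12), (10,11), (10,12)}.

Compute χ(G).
χ(G) = 2

Clique number ω(G) = 2 (lower bound: χ ≥ ω).
The graph is bipartite (no odd cycle), so 2 colors suffice: χ(G) = 2.
A valid 2-coloring: color 1: [6, 11, 12]; color 2: [7, 8, 9, 10].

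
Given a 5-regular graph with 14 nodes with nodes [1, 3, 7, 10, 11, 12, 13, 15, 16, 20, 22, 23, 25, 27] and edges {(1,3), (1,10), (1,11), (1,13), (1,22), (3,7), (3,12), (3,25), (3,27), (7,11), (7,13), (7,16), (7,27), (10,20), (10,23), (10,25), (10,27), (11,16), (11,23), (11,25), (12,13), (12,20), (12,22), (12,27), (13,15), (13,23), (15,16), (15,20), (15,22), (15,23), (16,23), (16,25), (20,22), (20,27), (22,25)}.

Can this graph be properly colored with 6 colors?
A valid 6-coloring: color 1: [1, 7, 12, 15, 25]; color 2: [3, 10, 13, 16, 22]; color 3: [20, 23]; color 4: [11, 27].
(χ(G) = 4 ≤ 6.)

Yes, G is 6-colorable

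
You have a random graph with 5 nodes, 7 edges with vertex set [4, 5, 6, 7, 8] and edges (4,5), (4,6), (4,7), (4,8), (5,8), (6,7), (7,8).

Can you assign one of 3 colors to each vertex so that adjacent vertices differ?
A valid 3-coloring: color 1: [4]; color 2: [5, 7]; color 3: [6, 8].
(χ(G) = 3 ≤ 3.)

Yes, G is 3-colorable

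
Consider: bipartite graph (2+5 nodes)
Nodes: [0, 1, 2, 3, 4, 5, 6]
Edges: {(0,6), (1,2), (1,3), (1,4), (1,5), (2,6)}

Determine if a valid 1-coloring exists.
Edge (0,6) forces its endpoints to differ, so 1 color is not enough.

No, G is not 1-colorable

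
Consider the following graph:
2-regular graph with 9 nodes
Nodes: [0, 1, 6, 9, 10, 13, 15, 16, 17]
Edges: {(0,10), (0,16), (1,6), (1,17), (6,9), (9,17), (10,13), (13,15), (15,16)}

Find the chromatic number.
χ(G) = 3

Clique number ω(G) = 2 (lower bound: χ ≥ ω).
Odd cycle [0, 16, 15, 13, 10] needs 3 colors (χ ≥ 3).
The coloring below uses 3 colors, so χ(G) = 3.
A valid 3-coloring: color 1: [6, 13, 16, 17]; color 2: [0, 1, 9, 15]; color 3: [10].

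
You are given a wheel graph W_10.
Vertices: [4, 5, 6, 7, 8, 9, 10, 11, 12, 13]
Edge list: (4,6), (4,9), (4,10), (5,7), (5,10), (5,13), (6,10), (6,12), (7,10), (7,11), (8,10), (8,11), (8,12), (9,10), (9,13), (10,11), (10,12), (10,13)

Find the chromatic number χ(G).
Clique number ω(G) = 3 (lower bound: χ ≥ ω).
Odd cycle [6, 4, 9, 13, 5, 7, 11, 8, 12] needs 3 colors (χ ≥ 3).
Vertex 10 is adjacent to every vertex of [4, 5, 6, 7, 8, 9, 11, 12, 13], which already need 3 colors among themselves, so 10 needs a new color (χ ≥ 4).
The coloring below uses 4 colors, so χ(G) = 4.
A valid 4-coloring: color 1: [10]; color 2: [5, 6, 8, 9]; color 3: [4, 7, 12, 13]; color 4: [11].

χ(G) = 4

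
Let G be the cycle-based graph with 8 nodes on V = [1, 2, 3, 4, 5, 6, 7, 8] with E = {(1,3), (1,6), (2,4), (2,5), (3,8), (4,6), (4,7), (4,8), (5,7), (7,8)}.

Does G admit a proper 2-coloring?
No, G is not 2-colorable

The clique on vertices [4, 7, 8] has size 3 > 2, so it alone needs 3 colors.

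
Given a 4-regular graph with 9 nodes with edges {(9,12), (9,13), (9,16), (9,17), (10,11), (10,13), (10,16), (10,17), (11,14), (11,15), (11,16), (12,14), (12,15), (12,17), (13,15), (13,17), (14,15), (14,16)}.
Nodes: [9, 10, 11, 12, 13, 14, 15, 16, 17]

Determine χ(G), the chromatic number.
Clique number ω(G) = 3 (lower bound: χ ≥ ω).
The clique on [9, 12, 17] has size 3, forcing χ ≥ 3, and the coloring below uses 3 colors, so χ(G) = 3.
A valid 3-coloring: color 1: [9, 10, 14]; color 2: [11, 12, 13]; color 3: [15, 16, 17].

χ(G) = 3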